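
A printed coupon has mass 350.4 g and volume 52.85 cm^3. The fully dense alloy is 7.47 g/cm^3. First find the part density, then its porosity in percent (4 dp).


rho_part = 350.4 / 52.85 = 6.63008515 g/cm^3
Porosity = (1 - 6.63008515/7.47)*100 = 11.2438 %


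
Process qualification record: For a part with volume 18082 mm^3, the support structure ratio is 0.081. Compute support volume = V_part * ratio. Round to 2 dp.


V_support = 18082 * 0.081 = 1464.64 mm^3


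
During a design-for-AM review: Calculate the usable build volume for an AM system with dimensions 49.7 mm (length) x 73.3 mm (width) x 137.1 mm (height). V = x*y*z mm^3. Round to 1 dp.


V = 49.7 * 73.3 * 137.1 = 499456.7 mm^3


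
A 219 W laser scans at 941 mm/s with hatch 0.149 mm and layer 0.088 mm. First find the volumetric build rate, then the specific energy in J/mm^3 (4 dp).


Build rate = 941 * 0.149 * 0.088 = 12.338392 mm^3/s
SE = 219 / 12.338392 = 17.7495 J/mm^3


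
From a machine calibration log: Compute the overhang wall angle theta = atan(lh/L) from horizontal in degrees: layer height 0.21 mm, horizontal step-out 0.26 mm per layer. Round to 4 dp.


angle = atan(0.21/0.26) = 38.9275 degrees


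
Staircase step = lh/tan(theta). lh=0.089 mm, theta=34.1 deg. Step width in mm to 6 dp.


step = 0.089 / tan(34.1) = 0.131452 mm


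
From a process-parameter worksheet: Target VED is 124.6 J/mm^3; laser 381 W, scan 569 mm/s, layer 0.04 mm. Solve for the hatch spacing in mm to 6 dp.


h = 381 / (124.6*569*0.04) = 0.134349 mm


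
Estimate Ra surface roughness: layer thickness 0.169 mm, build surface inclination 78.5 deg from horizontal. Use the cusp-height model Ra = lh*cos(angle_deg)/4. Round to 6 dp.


Ra = 0.169 * cos(78.5) / 4 = 0.008423 mm


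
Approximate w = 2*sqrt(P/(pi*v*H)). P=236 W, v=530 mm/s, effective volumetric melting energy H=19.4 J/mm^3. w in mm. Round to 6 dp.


w = 2*sqrt(236/(pi*530*19.4)) = 0.170951 mm


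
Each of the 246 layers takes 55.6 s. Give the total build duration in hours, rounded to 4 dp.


t = 246 * 55.6 / 3600 = 3.7993 hrs


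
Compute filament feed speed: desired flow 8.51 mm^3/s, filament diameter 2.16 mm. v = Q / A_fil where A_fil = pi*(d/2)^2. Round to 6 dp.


A = pi*(2.16/2)^2 = 3.664354
v = 8.51 / 3.664354 = 2.322374 mm/s


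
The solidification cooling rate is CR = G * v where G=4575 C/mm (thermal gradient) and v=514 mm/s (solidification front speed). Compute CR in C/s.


CR = 4575 * 514 = 2351550 C/s


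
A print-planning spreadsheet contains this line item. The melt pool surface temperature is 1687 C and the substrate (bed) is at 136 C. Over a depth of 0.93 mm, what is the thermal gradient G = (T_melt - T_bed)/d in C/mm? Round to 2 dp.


G = (1687-136)/0.93 = 1667.74 C/mm


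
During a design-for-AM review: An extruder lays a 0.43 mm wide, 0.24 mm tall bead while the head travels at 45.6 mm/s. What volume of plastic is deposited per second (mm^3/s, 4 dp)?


Rate = 0.43 * 0.24 * 45.6 = 4.7059 mm^3/s


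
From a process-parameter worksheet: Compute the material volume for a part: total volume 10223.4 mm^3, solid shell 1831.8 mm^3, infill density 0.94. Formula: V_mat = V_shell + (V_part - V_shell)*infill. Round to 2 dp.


V_infill = (10223.4 - 1831.8) * 0.94 = 7888.1
V_total = 1831.8 + 7888.1 = 9719.9 mm^3


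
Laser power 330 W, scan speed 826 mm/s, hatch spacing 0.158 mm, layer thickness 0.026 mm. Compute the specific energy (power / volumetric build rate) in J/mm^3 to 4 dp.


Build rate = 826 * 0.158 * 0.026 = 3.393208 mm^3/s
SE = 330 / 3.393208 = 97.2531 J/mm^3


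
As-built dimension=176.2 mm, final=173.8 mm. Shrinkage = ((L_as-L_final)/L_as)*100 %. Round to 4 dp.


Shrinkage = ((176.2-173.8)/176.2)*100 = 1.3621 %


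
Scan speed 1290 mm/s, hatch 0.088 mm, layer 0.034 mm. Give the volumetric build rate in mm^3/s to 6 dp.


Rate = 1290 * 0.088 * 0.034 = 3.85968 mm^3/s


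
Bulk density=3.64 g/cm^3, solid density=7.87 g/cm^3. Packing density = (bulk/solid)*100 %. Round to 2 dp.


Packing = (3.64/7.87)*100 = 46.25 %


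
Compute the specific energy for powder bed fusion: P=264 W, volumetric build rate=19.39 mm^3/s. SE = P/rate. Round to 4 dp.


SE = 264 / 19.39 = 13.6153 J/mm^3


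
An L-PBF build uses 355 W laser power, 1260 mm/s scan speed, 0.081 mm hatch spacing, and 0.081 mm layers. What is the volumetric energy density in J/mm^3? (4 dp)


E = 355 / (1260*0.081*0.081) = 42.9425 J/mm^3


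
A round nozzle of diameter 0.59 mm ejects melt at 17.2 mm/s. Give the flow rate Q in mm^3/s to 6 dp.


A = pi*(0.59/2)^2 = 0.2733971 mm^2
Q = 0.2733971 * 17.2 = 4.70243 mm^3/s


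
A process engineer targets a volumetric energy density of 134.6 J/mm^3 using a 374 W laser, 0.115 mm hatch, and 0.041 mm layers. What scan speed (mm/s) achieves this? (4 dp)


v = 374 / (134.6*0.115*0.041) = 589.3114 mm/s


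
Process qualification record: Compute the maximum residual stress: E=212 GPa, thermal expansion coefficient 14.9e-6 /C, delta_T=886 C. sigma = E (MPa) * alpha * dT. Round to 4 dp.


sigma = 212*1000 * 14.9e-6 * 886 = 2798.6968 MPa


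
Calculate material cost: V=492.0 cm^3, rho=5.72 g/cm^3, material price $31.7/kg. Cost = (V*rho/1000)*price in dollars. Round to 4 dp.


Mass = 492.0*5.72/1000 = 2.81424 kg
Cost = 2.81424 * 31.7 = 89.2114 $


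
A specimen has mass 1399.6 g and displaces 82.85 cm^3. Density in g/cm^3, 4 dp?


rho = 1399.6 / 82.85 = 16.8932 g/cm^3


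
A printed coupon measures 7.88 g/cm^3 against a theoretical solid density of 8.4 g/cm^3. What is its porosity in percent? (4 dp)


Porosity = (1-7.88/8.4)*100 = 6.1905 %


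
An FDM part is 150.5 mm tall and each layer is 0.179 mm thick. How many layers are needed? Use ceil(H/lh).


Layers = ceil(150.5/0.179) = 841


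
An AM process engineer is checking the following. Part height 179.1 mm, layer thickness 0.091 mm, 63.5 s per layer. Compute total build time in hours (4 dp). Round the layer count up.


Layers = ceil(179.1/0.091) = 1969
t = 1969 * 63.5 / 3600 = 34.731 hrs


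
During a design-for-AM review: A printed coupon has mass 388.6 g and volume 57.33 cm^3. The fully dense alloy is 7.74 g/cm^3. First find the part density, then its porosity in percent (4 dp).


rho_part = 388.6 / 57.33 = 6.77830106 g/cm^3
Porosity = (1 - 6.77830106/7.74)*100 = 12.4251 %


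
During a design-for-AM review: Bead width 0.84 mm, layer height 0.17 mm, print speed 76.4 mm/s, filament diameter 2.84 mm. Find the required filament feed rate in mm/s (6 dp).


Q = 0.84 * 0.17 * 76.4 = 10.90992 mm^3/s
A_fil = pi*(2.84/2)^2 = 6.33470743 mm^2
v_feed = 10.90992 / 6.33470743 = 1.722245 mm/s


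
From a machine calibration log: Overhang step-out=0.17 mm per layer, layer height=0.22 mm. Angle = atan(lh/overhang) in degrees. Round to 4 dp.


angle = atan(0.22/0.17) = 52.3058 degrees


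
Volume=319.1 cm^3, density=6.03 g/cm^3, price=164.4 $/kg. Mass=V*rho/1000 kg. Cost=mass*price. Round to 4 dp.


Mass = 319.1*6.03/1000 = 1.924173 kg
Cost = 1.924173 * 164.4 = 316.334 $


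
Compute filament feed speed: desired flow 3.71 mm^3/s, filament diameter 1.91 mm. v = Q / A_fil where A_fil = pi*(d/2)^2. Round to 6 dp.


A = pi*(1.91/2)^2 = 2.865211
v = 3.71 / 2.865211 = 1.294844 mm/s


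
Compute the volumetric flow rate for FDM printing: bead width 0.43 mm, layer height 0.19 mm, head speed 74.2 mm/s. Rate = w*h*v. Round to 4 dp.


Rate = 0.43 * 0.19 * 74.2 = 6.0621 mm^3/s


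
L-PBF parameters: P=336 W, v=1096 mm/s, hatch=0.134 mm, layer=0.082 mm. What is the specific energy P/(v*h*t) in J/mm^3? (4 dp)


Build rate = 1096 * 0.134 * 0.082 = 12.042848 mm^3/s
SE = 336 / 12.042848 = 27.9004 J/mm^3


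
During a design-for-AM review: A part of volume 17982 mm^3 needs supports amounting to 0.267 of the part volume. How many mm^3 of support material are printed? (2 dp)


V_support = 17982 * 0.267 = 4801.19 mm^3


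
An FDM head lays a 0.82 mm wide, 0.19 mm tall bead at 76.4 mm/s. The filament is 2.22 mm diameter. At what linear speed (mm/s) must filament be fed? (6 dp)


Q = 0.82 * 0.19 * 76.4 = 11.90312 mm^3/s
A_fil = pi*(2.22/2)^2 = 3.87075631 mm^2
v_feed = 11.90312 / 3.87075631 = 3.075141 mm/s


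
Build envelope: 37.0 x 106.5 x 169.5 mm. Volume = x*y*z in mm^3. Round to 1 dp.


V = 37.0 * 106.5 * 169.5 = 667914.8 mm^3


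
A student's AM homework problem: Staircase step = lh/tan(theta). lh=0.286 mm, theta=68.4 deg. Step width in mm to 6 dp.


step = 0.286 / tan(68.4) = 0.113235 mm


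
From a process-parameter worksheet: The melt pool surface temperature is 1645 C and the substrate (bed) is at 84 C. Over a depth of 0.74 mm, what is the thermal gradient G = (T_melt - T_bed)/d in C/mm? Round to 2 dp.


G = (1645-84)/0.74 = 2109.46 C/mm


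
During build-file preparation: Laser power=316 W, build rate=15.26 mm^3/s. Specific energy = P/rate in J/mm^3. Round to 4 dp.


SE = 316 / 15.26 = 20.7077 J/mm^3


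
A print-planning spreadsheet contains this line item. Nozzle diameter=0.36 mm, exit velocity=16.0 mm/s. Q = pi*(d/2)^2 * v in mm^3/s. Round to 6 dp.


A = pi*(0.36/2)^2 = 0.1017876 mm^2
Q = 0.1017876 * 16.0 = 1.628602 mm^3/s


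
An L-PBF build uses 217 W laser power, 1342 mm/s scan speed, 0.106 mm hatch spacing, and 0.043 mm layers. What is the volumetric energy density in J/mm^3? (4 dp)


E = 217 / (1342*0.106*0.043) = 35.4759 J/mm^3


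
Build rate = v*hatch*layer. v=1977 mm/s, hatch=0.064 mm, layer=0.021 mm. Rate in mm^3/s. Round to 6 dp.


Rate = 1977 * 0.064 * 0.021 = 2.657088 mm^3/s


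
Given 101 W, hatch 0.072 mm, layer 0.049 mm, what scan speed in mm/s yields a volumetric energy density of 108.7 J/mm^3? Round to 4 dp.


v = 101 / (108.7*0.072*0.049) = 263.3682 mm/s


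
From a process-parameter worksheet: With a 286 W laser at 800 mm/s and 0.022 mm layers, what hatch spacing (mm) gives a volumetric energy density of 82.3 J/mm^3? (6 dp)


h = 286 / (82.3*800*0.022) = 0.197448 mm


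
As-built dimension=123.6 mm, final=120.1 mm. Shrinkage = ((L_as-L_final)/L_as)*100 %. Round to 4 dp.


Shrinkage = ((123.6-120.1)/123.6)*100 = 2.8317 %


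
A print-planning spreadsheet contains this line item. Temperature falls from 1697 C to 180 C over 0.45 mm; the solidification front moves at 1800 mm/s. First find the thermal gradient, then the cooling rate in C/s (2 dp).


G = (1697-180)/0.45 = 3371.11111111 C/mm
CR = 3371.11111111 * 1800 = 6068000.0 C/s


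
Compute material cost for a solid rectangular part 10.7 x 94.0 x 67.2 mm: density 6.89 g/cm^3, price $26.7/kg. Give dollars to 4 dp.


V = 10.7 * 94.0 * 67.2 = 67589.76 mm^3 = 67.58976 cm^3
Mass = 67.58976 * 6.89 / 1000 = 0.46569345 kg
Cost = 0.46569345 * 26.7 = 12.434 $


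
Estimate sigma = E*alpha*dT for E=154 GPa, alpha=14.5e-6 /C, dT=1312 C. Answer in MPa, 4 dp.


sigma = 154*1000 * 14.5e-6 * 1312 = 2929.696 MPa


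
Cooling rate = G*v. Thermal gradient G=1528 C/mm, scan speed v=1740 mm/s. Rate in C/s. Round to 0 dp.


CR = 1528 * 1740 = 2658720 C/s


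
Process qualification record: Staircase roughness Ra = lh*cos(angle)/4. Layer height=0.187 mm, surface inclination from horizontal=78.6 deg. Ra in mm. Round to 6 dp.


Ra = 0.187 * cos(78.6) / 4 = 0.00924 mm


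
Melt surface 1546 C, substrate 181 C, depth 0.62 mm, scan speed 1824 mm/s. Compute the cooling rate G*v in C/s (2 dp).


G = (1546-181)/0.62 = 2201.61290323 C/mm
CR = 2201.61290323 * 1824 = 4015741.94 C/s


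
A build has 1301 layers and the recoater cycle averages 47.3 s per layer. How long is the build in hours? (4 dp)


t = 1301 * 47.3 / 3600 = 17.0937 hrs


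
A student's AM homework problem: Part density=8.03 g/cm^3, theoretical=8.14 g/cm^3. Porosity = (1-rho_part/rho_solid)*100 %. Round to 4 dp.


Porosity = (1-8.03/8.14)*100 = 1.3514 %


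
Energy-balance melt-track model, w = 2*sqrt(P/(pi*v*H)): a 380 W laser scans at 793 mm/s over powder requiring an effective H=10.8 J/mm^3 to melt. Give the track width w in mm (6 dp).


w = 2*sqrt(380/(pi*793*10.8)) = 0.237683 mm


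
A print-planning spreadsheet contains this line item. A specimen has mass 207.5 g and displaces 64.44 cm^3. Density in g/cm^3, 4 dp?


rho = 207.5 / 64.44 = 3.22 g/cm^3


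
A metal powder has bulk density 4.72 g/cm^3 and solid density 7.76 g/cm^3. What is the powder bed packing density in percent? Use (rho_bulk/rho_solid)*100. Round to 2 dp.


Packing = (4.72/7.76)*100 = 60.82 %


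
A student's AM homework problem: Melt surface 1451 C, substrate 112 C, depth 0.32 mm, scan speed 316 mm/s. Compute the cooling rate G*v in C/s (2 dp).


G = (1451-112)/0.32 = 4184.375 C/mm
CR = 4184.375 * 316 = 1322262.5 C/s


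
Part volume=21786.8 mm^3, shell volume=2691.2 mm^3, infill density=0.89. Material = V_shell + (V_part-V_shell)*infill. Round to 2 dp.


V_infill = (21786.8 - 2691.2) * 0.89 = 16995.08
V_total = 2691.2 + 16995.08 = 19686.28 mm^3


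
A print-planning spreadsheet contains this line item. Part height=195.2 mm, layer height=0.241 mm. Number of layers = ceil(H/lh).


Layers = ceil(195.2/0.241) = 810


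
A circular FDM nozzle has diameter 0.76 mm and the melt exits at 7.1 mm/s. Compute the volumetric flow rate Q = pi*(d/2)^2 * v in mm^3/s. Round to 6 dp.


A = pi*(0.76/2)^2 = 0.45364598 mm^2
Q = 0.45364598 * 7.1 = 3.220886 mm^3/s


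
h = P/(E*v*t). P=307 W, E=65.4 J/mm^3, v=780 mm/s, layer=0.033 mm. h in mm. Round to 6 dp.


h = 307 / (65.4*780*0.033) = 0.182369 mm


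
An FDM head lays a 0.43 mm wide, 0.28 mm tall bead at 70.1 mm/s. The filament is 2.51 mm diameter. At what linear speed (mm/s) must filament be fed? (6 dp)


Q = 0.43 * 0.28 * 70.1 = 8.44004 mm^3/s
A_fil = pi*(2.51/2)^2 = 4.94808697 mm^2
v_feed = 8.44004 / 4.94808697 = 1.705718 mm/s


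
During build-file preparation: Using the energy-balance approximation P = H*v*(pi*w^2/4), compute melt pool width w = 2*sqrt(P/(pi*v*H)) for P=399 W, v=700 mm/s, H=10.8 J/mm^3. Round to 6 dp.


w = 2*sqrt(399/(pi*700*10.8)) = 0.259227 mm


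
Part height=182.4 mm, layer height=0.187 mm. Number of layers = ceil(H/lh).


Layers = ceil(182.4/0.187) = 976


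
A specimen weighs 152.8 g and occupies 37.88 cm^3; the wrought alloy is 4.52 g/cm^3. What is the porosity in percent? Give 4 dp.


rho_part = 152.8 / 37.88 = 4.03379092 g/cm^3
Porosity = (1 - 4.03379092/4.52)*100 = 10.7568 %


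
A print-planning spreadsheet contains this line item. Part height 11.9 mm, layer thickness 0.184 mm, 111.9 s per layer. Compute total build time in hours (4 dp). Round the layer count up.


Layers = ceil(11.9/0.184) = 65
t = 65 * 111.9 / 3600 = 2.0204 hrs


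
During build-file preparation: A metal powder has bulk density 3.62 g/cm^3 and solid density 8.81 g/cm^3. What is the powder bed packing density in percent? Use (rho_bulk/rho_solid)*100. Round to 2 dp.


Packing = (3.62/8.81)*100 = 41.09 %


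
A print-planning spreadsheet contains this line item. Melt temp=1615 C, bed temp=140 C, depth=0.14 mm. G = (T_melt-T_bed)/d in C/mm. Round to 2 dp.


G = (1615-140)/0.14 = 10535.71 C/mm


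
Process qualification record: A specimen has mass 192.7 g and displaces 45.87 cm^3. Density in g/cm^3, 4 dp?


rho = 192.7 / 45.87 = 4.201 g/cm^3


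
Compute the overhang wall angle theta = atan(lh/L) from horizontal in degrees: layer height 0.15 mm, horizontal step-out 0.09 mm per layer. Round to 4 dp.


angle = atan(0.15/0.09) = 59.0362 degrees


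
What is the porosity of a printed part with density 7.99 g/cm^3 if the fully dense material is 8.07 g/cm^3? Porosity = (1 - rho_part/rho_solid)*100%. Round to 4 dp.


Porosity = (1-7.99/8.07)*100 = 0.9913 %


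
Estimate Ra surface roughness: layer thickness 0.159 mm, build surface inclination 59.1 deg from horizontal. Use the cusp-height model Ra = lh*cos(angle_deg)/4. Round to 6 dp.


Ra = 0.159 * cos(59.1) / 4 = 0.020413 mm


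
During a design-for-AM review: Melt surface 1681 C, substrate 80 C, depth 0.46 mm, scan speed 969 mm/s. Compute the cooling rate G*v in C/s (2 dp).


G = (1681-80)/0.46 = 3480.43478261 C/mm
CR = 3480.43478261 * 969 = 3372541.3 C/s


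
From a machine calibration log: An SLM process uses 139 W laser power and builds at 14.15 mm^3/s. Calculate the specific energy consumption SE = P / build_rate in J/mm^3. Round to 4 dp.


SE = 139 / 14.15 = 9.8233 J/mm^3


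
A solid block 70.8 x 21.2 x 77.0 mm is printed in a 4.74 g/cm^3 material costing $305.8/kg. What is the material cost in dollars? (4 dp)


V = 70.8 * 21.2 * 77.0 = 115573.92 mm^3 = 115.57392 cm^3
Mass = 115.57392 * 4.74 / 1000 = 0.54782038 kg
Cost = 0.54782038 * 305.8 = 167.5235 $


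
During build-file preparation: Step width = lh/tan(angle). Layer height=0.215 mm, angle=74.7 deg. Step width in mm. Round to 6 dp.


step = 0.215 / tan(74.7) = 0.058817 mm


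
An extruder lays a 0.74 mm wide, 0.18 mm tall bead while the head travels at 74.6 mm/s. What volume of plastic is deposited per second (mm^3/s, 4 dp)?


Rate = 0.74 * 0.18 * 74.6 = 9.9367 mm^3/s


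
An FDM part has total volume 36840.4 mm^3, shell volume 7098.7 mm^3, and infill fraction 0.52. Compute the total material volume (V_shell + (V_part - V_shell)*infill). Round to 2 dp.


V_infill = (36840.4 - 7098.7) * 0.52 = 15465.68
V_total = 7098.7 + 15465.68 = 22564.38 mm^3


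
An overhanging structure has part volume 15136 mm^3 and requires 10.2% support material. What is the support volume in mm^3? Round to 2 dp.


V_support = 15136 * 0.102 = 1543.87 mm^3


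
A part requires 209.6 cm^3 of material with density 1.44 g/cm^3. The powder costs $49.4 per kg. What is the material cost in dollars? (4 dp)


Mass = 209.6*1.44/1000 = 0.301824 kg
Cost = 0.301824 * 49.4 = 14.9101 $


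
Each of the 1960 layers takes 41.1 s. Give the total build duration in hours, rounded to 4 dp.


t = 1960 * 41.1 / 3600 = 22.3767 hrs


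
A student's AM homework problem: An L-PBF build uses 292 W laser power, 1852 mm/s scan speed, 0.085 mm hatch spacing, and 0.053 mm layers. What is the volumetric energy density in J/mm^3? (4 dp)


E = 292 / (1852*0.085*0.053) = 34.9983 J/mm^3


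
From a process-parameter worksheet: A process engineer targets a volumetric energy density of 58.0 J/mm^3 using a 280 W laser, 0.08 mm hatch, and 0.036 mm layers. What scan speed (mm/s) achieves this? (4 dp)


v = 280 / (58.0*0.08*0.036) = 1676.2452 mm/s


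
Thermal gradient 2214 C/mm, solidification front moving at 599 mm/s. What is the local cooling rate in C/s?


CR = 2214 * 599 = 1326186 C/s


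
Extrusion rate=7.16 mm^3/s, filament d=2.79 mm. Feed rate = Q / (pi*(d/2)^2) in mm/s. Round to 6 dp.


A = pi*(2.79/2)^2 = 6.113618
v = 7.16 / 6.113618 = 1.171156 mm/s


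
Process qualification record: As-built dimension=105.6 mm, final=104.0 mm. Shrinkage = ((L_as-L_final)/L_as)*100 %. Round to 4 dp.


Shrinkage = ((105.6-104.0)/105.6)*100 = 1.5152 %


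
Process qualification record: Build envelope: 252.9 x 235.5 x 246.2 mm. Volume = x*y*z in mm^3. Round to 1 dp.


V = 252.9 * 235.5 * 246.2 = 14663167.3 mm^3


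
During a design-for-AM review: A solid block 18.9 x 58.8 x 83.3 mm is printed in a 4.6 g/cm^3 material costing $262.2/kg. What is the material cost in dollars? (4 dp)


V = 18.9 * 58.8 * 83.3 = 92572.956 mm^3 = 92.572956 cm^3
Mass = 92.572956 * 4.6 / 1000 = 0.4258356 kg
Cost = 0.4258356 * 262.2 = 111.6541 $


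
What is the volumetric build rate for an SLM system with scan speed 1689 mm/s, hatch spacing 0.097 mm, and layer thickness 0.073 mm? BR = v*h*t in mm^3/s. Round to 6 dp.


Rate = 1689 * 0.097 * 0.073 = 11.959809 mm^3/s


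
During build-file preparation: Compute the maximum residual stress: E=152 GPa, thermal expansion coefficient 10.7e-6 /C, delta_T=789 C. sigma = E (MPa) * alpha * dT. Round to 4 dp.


sigma = 152*1000 * 10.7e-6 * 789 = 1283.2296 MPa


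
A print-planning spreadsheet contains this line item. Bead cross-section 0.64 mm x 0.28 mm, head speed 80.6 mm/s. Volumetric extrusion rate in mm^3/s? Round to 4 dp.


Rate = 0.64 * 0.28 * 80.6 = 14.4435 mm^3/s


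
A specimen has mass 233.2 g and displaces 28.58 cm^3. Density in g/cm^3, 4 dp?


rho = 233.2 / 28.58 = 8.1596 g/cm^3


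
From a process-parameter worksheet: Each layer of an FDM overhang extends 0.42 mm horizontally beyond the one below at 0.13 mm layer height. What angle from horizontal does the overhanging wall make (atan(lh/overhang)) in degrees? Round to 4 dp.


angle = atan(0.13/0.42) = 17.1985 degrees


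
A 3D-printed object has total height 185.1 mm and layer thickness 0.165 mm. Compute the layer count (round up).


Layers = ceil(185.1/0.165) = 1122


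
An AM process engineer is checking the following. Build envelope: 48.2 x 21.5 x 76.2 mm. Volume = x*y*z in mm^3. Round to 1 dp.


V = 48.2 * 21.5 * 76.2 = 78966.1 mm^3


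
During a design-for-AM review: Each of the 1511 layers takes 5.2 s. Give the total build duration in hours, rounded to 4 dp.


t = 1511 * 5.2 / 3600 = 2.1826 hrs


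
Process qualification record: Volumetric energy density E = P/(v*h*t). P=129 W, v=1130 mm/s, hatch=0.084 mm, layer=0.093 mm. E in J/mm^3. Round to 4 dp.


E = 129 / (1130*0.084*0.093) = 14.6133 J/mm^3


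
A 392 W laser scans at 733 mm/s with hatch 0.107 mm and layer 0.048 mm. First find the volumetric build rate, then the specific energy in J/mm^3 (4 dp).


Build rate = 733 * 0.107 * 0.048 = 3.764688 mm^3/s
SE = 392 / 3.764688 = 104.1255 J/mm^3


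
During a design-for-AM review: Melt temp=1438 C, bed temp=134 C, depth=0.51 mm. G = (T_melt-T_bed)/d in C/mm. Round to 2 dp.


G = (1438-134)/0.51 = 2556.86 C/mm


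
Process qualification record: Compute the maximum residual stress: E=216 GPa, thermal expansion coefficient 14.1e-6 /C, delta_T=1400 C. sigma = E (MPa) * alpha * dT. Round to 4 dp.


sigma = 216*1000 * 14.1e-6 * 1400 = 4263.84 MPa


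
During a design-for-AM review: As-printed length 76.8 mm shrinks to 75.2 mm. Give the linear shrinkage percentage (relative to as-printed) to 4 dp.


Shrinkage = ((76.8-75.2)/76.8)*100 = 2.0833 %


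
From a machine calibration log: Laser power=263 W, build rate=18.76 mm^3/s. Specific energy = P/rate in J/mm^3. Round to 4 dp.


SE = 263 / 18.76 = 14.0192 J/mm^3


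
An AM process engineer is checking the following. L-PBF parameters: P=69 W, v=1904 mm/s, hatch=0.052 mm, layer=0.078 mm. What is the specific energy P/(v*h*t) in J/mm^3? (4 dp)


Build rate = 1904 * 0.052 * 0.078 = 7.722624 mm^3/s
SE = 69 / 7.722624 = 8.9348 J/mm^3


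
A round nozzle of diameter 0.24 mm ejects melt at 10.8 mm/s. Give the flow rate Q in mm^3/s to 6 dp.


A = pi*(0.24/2)^2 = 0.04523893 mm^2
Q = 0.04523893 * 10.8 = 0.48858 mm^3/s


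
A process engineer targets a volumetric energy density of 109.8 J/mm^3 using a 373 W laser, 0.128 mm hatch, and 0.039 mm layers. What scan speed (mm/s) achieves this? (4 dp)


v = 373 / (109.8*0.128*0.039) = 680.5059 mm/s


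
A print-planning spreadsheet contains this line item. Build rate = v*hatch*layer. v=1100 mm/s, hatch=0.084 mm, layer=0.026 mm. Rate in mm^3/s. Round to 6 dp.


Rate = 1100 * 0.084 * 0.026 = 2.4024 mm^3/s


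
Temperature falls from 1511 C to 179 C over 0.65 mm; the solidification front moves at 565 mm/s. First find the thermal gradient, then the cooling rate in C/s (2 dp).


G = (1511-179)/0.65 = 2049.23076923 C/mm
CR = 2049.23076923 * 565 = 1157815.38 C/s


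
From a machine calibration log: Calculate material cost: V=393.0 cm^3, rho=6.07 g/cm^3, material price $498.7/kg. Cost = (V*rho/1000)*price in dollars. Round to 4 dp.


Mass = 393.0*6.07/1000 = 2.38551 kg
Cost = 2.38551 * 498.7 = 1189.6538 $


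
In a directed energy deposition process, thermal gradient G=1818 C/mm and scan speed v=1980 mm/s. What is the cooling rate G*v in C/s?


CR = 1818 * 1980 = 3599640 C/s


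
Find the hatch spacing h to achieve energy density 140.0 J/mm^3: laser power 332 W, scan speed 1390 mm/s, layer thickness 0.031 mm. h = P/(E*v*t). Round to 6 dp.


h = 332 / (140.0*1390*0.031) = 0.055034 mm


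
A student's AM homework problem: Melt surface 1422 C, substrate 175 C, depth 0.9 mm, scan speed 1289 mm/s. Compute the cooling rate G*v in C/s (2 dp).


G = (1422-175)/0.9 = 1385.55555556 C/mm
CR = 1385.55555556 * 1289 = 1785981.11 C/s


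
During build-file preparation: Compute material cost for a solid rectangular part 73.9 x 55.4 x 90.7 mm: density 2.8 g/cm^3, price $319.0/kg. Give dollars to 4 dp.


V = 73.9 * 55.4 * 90.7 = 371331.242 mm^3 = 371.331242 cm^3
Mass = 371.331242 * 2.8 / 1000 = 1.03972748 kg
Cost = 1.03972748 * 319.0 = 331.6731 $


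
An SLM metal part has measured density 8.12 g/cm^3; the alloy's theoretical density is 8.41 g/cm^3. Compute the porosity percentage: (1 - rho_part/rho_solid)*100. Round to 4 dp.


Porosity = (1-8.12/8.41)*100 = 3.4483 %


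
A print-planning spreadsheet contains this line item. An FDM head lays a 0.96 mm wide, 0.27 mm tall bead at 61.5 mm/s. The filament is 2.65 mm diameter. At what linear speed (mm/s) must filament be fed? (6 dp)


Q = 0.96 * 0.27 * 61.5 = 15.9408 mm^3/s
A_fil = pi*(2.65/2)^2 = 5.5154586 mm^2
v_feed = 15.9408 / 5.5154586 = 2.890204 mm/s


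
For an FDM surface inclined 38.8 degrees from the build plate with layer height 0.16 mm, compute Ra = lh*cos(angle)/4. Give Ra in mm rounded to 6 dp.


Ra = 0.16 * cos(38.8) / 4 = 0.031174 mm


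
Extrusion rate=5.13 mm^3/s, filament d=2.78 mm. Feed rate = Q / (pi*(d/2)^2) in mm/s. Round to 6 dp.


A = pi*(2.78/2)^2 = 6.069871
v = 5.13 / 6.069871 = 0.845158 mm/s


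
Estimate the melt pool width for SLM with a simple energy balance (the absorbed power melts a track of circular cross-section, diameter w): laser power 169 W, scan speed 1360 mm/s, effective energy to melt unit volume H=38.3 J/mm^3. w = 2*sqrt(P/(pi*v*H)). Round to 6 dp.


w = 2*sqrt(169/(pi*1360*38.3)) = 0.064273 mm


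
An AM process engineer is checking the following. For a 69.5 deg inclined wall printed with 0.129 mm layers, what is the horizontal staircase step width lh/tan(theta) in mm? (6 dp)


step = 0.129 / tan(69.5) = 0.048231 mm


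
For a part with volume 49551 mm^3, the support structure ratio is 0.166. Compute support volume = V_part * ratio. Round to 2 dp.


V_support = 49551 * 0.166 = 8225.47 mm^3


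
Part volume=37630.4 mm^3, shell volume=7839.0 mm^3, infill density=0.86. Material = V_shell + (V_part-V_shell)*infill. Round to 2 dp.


V_infill = (37630.4 - 7839.0) * 0.86 = 25620.6
V_total = 7839.0 + 25620.6 = 33459.6 mm^3


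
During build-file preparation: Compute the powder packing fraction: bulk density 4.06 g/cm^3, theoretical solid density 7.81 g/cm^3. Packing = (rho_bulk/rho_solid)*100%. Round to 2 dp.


Packing = (4.06/7.81)*100 = 51.98 %


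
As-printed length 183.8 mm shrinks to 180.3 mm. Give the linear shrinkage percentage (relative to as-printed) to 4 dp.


Shrinkage = ((183.8-180.3)/183.8)*100 = 1.9042 %


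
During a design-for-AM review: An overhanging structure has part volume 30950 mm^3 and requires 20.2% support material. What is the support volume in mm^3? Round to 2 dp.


V_support = 30950 * 0.202 = 6251.9 mm^3


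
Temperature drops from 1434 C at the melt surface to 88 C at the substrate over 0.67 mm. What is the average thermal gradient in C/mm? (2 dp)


G = (1434-88)/0.67 = 2008.96 C/mm


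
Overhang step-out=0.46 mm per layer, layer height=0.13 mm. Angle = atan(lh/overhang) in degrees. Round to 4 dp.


angle = atan(0.13/0.46) = 15.7808 degrees


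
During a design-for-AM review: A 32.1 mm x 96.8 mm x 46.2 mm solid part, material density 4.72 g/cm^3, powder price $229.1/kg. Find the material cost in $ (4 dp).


V = 32.1 * 96.8 * 46.2 = 143556.336 mm^3 = 143.556336 cm^3
Mass = 143.556336 * 4.72 / 1000 = 0.67758591 kg
Cost = 0.67758591 * 229.1 = 155.2349 $


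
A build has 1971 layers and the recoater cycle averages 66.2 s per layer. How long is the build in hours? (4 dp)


t = 1971 * 66.2 / 3600 = 36.2445 hrs


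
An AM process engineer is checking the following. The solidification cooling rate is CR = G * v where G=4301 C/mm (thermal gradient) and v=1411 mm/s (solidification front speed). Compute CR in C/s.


CR = 4301 * 1411 = 6068711 C/s


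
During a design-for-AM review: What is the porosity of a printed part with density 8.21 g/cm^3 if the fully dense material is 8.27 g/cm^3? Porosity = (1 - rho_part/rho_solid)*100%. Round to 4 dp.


Porosity = (1-8.21/8.27)*100 = 0.7255 %


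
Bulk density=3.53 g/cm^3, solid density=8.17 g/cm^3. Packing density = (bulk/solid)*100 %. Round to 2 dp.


Packing = (3.53/8.17)*100 = 43.21 %


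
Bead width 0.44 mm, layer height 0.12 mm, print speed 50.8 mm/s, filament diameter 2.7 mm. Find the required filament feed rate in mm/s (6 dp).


Q = 0.44 * 0.12 * 50.8 = 2.68224 mm^3/s
A_fil = pi*(2.7/2)^2 = 5.72555261 mm^2
v_feed = 2.68224 / 5.72555261 = 0.468468 mm/s


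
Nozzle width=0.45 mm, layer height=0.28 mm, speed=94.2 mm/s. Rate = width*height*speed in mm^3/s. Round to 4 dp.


Rate = 0.45 * 0.28 * 94.2 = 11.8692 mm^3/s


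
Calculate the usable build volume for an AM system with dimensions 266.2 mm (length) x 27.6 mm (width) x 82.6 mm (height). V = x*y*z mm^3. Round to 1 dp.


V = 266.2 * 27.6 * 82.6 = 606872.1 mm^3


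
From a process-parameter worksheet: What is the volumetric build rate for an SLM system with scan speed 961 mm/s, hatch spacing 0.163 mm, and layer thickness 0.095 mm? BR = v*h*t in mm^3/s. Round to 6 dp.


Rate = 961 * 0.163 * 0.095 = 14.881085 mm^3/s


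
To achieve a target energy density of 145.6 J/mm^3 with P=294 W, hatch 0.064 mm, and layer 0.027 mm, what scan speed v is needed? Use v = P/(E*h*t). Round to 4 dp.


v = 294 / (145.6*0.064*0.027) = 1168.5363 mm/s


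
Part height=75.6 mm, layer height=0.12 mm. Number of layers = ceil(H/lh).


Layers = ceil(75.6/0.12) = 630


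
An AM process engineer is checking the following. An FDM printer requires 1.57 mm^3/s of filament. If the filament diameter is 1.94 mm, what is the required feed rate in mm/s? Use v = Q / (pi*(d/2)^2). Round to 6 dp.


A = pi*(1.94/2)^2 = 2.955925
v = 1.57 / 2.955925 = 0.531137 mm/s


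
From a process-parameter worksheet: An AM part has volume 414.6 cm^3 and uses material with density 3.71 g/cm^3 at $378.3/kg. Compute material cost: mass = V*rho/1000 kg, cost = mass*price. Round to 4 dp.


Mass = 414.6*3.71/1000 = 1.538166 kg
Cost = 1.538166 * 378.3 = 581.8882 $


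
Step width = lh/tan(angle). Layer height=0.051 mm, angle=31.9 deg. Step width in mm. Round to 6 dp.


step = 0.051 / tan(31.9) = 0.081935 mm


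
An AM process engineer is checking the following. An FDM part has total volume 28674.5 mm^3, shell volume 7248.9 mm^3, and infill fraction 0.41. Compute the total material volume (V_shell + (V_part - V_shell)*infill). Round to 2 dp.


V_infill = (28674.5 - 7248.9) * 0.41 = 8784.5
V_total = 7248.9 + 8784.5 = 16033.4 mm^3


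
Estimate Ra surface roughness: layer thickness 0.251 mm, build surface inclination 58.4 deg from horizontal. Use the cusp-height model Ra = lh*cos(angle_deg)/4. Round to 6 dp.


Ra = 0.251 * cos(58.4) / 4 = 0.03288 mm


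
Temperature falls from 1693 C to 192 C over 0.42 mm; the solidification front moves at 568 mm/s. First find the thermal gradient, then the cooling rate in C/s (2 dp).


G = (1693-192)/0.42 = 3573.80952381 C/mm
CR = 3573.80952381 * 568 = 2029923.81 C/s


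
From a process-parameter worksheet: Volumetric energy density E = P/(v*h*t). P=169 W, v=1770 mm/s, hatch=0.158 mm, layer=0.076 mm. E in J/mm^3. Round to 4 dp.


E = 169 / (1770*0.158*0.076) = 7.9514 J/mm^3


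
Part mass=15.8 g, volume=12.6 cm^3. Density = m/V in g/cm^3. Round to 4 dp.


rho = 15.8 / 12.6 = 1.254 g/cm^3


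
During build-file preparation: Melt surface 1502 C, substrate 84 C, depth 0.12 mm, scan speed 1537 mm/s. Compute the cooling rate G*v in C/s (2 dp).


G = (1502-84)/0.12 = 11816.66666667 C/mm
CR = 11816.66666667 * 1537 = 18162216.67 C/s


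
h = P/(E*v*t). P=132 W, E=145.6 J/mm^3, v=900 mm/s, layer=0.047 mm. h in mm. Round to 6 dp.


h = 132 / (145.6*900*0.047) = 0.021432 mm


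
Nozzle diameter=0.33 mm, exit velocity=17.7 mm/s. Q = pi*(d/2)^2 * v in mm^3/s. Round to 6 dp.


A = pi*(0.33/2)^2 = 0.08552986 mm^2
Q = 0.08552986 * 17.7 = 1.513879 mm^3/s


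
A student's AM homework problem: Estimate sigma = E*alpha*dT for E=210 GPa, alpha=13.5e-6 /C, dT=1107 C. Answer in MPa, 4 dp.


sigma = 210*1000 * 13.5e-6 * 1107 = 3138.345 MPa


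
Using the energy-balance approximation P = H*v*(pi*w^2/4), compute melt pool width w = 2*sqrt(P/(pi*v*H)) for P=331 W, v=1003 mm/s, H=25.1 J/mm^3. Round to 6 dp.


w = 2*sqrt(331/(pi*1003*25.1)) = 0.129384 mm


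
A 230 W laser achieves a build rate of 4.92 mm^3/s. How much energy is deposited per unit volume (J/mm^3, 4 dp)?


SE = 230 / 4.92 = 46.748 J/mm^3


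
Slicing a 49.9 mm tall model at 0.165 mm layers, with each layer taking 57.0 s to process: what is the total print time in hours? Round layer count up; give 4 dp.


Layers = ceil(49.9/0.165) = 303
t = 303 * 57.0 / 3600 = 4.7975 hrs


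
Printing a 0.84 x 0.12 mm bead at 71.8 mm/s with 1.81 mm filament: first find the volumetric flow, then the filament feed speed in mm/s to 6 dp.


Q = 0.84 * 0.12 * 71.8 = 7.23744 mm^3/s
A_fil = pi*(1.81/2)^2 = 2.57304292 mm^2
v_feed = 7.23744 / 2.57304292 = 2.812794 mm/s


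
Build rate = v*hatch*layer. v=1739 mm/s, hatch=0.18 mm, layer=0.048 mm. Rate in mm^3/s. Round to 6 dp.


Rate = 1739 * 0.18 * 0.048 = 15.02496 mm^3/s


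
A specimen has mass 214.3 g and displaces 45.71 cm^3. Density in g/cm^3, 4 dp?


rho = 214.3 / 45.71 = 4.6883 g/cm^3


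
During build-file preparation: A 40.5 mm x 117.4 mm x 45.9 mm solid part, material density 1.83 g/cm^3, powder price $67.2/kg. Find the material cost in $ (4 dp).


V = 40.5 * 117.4 * 45.9 = 218240.73 mm^3 = 218.24073 cm^3
Mass = 218.24073 * 1.83 / 1000 = 0.39938054 kg
Cost = 0.39938054 * 67.2 = 26.8384 $


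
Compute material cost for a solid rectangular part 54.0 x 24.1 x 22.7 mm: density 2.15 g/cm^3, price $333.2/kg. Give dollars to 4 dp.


V = 54.0 * 24.1 * 22.7 = 29541.78 mm^3 = 29.54178 cm^3
Mass = 29.54178 * 2.15 / 1000 = 0.06351483 kg
Cost = 0.06351483 * 333.2 = 21.1631 $


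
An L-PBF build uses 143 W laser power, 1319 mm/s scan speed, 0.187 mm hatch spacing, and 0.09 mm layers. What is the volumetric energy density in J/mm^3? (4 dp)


E = 143 / (1319*0.187*0.09) = 6.4418 J/mm^3


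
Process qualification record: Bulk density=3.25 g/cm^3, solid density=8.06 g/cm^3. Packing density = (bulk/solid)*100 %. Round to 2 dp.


Packing = (3.25/8.06)*100 = 40.32 %


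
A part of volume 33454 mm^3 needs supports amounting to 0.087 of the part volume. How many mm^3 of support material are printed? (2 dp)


V_support = 33454 * 0.087 = 2910.5 mm^3


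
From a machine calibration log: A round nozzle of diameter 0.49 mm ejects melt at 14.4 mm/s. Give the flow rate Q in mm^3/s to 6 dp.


A = pi*(0.49/2)^2 = 0.1885741 mm^2
Q = 0.1885741 * 14.4 = 2.715467 mm^3/s


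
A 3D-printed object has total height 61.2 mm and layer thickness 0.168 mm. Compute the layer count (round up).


Layers = ceil(61.2/0.168) = 365


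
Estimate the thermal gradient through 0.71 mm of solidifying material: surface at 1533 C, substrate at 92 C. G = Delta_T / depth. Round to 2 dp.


G = (1533-92)/0.71 = 2029.58 C/mm


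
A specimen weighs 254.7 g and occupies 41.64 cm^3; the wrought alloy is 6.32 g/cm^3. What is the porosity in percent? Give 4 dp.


rho_part = 254.7 / 41.64 = 6.1167147 g/cm^3
Porosity = (1 - 6.1167147/6.32)*100 = 3.2165 %


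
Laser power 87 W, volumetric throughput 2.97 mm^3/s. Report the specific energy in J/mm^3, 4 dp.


SE = 87 / 2.97 = 29.2929 J/mm^3


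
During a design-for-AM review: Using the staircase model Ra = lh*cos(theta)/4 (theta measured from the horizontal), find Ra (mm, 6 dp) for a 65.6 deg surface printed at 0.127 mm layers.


Ra = 0.127 * cos(65.6) / 4 = 0.013116 mm


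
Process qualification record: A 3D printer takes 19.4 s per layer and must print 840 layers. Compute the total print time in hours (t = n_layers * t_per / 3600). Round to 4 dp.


t = 840 * 19.4 / 3600 = 4.5267 hrs


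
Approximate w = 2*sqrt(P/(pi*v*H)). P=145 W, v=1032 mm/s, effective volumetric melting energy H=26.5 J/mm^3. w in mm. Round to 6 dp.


w = 2*sqrt(145/(pi*1032*26.5)) = 0.082163 mm


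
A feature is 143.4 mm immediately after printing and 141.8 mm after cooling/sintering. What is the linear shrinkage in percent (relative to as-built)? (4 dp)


Shrinkage = ((143.4-141.8)/143.4)*100 = 1.1158 %


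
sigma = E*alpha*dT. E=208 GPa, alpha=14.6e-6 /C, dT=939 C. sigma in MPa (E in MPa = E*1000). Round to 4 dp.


sigma = 208*1000 * 14.6e-6 * 939 = 2851.5552 MPa


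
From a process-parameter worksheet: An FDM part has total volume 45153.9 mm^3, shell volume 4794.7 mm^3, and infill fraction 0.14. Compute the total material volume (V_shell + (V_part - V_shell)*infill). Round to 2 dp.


V_infill = (45153.9 - 4794.7) * 0.14 = 5650.29
V_total = 4794.7 + 5650.29 = 10444.99 mm^3


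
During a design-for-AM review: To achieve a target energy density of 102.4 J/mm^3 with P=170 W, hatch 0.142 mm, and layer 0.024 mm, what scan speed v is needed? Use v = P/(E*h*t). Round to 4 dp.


v = 170 / (102.4*0.142*0.024) = 487.135 mm/s


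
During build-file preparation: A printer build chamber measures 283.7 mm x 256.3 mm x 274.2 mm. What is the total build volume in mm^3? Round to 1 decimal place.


V = 283.7 * 256.3 * 274.2 = 19937715.4 mm^3


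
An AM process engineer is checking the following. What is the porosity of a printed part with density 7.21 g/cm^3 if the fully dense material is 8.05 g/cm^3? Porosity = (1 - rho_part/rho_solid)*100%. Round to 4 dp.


Porosity = (1-7.21/8.05)*100 = 10.4348 %


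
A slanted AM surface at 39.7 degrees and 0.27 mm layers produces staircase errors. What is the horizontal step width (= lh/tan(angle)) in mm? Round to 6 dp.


step = 0.27 / tan(39.7) = 0.325217 mm


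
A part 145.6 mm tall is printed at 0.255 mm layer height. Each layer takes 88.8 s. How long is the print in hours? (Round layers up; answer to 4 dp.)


Layers = ceil(145.6/0.255) = 571
t = 571 * 88.8 / 3600 = 14.0847 hrs


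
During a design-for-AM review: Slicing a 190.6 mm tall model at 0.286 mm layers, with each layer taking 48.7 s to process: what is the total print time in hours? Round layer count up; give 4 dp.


Layers = ceil(190.6/0.286) = 667
t = 667 * 48.7 / 3600 = 9.023 hrs


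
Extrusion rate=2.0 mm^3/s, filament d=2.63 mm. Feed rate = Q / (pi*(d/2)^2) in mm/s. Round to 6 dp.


A = pi*(2.63/2)^2 = 5.432521
v = 2.0 / 5.432521 = 0.368153 mm/s


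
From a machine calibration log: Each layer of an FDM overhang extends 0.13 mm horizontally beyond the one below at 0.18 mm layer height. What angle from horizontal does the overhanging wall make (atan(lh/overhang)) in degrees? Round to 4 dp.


angle = atan(0.18/0.13) = 54.1623 degrees


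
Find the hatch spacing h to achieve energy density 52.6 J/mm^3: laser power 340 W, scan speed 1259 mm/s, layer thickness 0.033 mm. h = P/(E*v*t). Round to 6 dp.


h = 340 / (52.6*1259*0.033) = 0.15558 mm
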